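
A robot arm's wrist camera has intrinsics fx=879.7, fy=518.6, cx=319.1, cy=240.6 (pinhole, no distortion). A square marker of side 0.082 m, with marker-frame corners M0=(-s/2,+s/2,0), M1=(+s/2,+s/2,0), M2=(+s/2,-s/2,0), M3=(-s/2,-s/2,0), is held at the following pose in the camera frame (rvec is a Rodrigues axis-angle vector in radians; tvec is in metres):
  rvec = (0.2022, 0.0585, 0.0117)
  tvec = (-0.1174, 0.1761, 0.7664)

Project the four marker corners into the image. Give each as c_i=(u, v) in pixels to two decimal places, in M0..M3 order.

c0=(139.57, 384.47) c1=(231.73, 386.30) c2=(230.37, 334.36) c3=(136.23, 332.81)

Intrinsics K: fx=879.7, fy=518.6, cx=319.1, cy=240.6
Marker side s = 0.082 m; corners in marker frame (Z=0):
  M0 = (-0.0410, +0.0410, 0)
  M1 = (+0.0410, +0.0410, 0)
  M2 = (+0.0410, -0.0410, 0)
  M3 = (-0.0410, -0.0410, 0)
rvec = (0.2022, 0.0585, 0.0117), |rvec| = θ = 0.21082 rad = 12.079°
Rodrigues: sinθ=0.20926, 1−cosθ=0.02214; R = I + sinθ·[k]× + (1−cosθ)·[k]×²:
    [+0.99823 -0.00572 +0.05925]
    [+0.01751 +0.97956 -0.20036]
    [-0.05689 +0.20105 +0.97793]
t = (-0.1174, 0.1761, 0.7664) m
M0: Pc = R·M0+t = (-0.15856, +0.21554, +0.77698); u = 879.7·(-0.15856)/0.77698 + 319.1 = 139.5745, v = 518.6·(+0.21554)/0.77698 + 240.6 = 384.4673
M1: Pc = R·M1+t = (-0.07671, +0.21698, +0.77231); u = 879.7·(-0.07671)/0.77231 + 319.1 = 231.7266, v = 518.6·(+0.21698)/0.77231 + 240.6 = 386.3002
M2: Pc = R·M2+t = (-0.07624, +0.13666, +0.75582); u = 879.7·(-0.07624)/0.75582 + 319.1 = 230.3669, v = 518.6·(+0.13666)/0.75582 + 240.6 = 334.3646
M3: Pc = R·M3+t = (-0.15809, +0.13522, +0.76049); u = 879.7·(-0.15809)/0.76049 + 319.1 = 136.2254, v = 518.6·(+0.13522)/0.76049 + 240.6 = 332.8105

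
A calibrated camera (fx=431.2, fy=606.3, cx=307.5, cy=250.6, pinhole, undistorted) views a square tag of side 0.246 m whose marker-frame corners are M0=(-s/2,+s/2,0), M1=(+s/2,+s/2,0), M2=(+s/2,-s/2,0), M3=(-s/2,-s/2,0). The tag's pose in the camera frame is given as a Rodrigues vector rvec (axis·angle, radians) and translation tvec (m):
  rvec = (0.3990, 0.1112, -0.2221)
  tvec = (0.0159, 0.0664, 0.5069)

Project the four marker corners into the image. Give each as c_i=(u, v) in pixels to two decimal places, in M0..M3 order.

Intrinsics K: fx=431.2, fy=606.3, cx=307.5, cy=250.6
Marker side s = 0.246 m; corners in marker frame (Z=0):
  M0 = (-0.1230, +0.1230, 0)
  M1 = (+0.1230, +0.1230, 0)
  M2 = (+0.1230, -0.1230, 0)
  M3 = (-0.1230, -0.1230, 0)
rvec = (0.3990, 0.1112, -0.2221), |rvec| = θ = 0.46999 rad = 26.929°
Rodrigues: sinθ=0.45288, 1−cosθ=0.10843; R = I + sinθ·[k]× + (1−cosθ)·[k]×²:
    [+0.96972 +0.23579 +0.06365]
    [-0.19223 +0.89764 -0.39659]
    [-0.15065 +0.37235 +0.91578]
t = (0.0159, 0.0664, 0.5069) m
M0: Pc = R·M0+t = (-0.07437, +0.20045, +0.57123); u = 431.2·(-0.07437)/0.57123 + 307.5 = 251.3587, v = 606.3·(+0.20045)/0.57123 + 250.6 = 463.3617
M1: Pc = R·M1+t = (+0.16418, +0.15316, +0.53417); u = 431.2·(+0.16418)/0.53417 + 307.5 = 440.0299, v = 606.3·(+0.15316)/0.53417 + 250.6 = 424.4475
M2: Pc = R·M2+t = (+0.10617, -0.06765, +0.44257); u = 431.2·(+0.10617)/0.44257 + 307.5 = 410.9448, v = 606.3·(-0.06765)/0.44257 + 250.6 = 157.9167
M3: Pc = R·M3+t = (-0.13238, -0.02036, +0.47963); u = 431.2·(-0.13238)/0.47963 + 307.5 = 188.4893, v = 606.3·(-0.02036)/0.47963 + 250.6 = 224.8567

c0=(251.36, 463.36) c1=(440.03, 424.45) c2=(410.94, 157.92) c3=(188.49, 224.86)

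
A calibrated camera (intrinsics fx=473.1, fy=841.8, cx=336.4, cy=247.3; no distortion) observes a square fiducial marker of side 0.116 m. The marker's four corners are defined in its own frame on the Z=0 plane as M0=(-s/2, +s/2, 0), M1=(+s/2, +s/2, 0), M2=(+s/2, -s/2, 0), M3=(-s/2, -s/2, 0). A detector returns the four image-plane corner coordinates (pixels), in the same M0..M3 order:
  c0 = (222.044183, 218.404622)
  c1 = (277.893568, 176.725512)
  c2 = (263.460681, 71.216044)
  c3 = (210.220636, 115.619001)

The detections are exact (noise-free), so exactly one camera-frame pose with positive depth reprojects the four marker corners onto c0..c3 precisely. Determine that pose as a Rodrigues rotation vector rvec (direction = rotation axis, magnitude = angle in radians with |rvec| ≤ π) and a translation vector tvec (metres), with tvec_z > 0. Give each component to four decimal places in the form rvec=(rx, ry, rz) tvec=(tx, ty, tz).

rvec=(-0.2306, 0.3526, -0.3075) tvec=(-0.1662, -0.1020, 0.8391)

Intrinsics K: fx=473.1, fy=841.8, cx=336.4, cy=247.3
Marker side s = 0.116 m; corners in marker frame (Z=0):
  M0 = (-0.0580, +0.0580, 0)
  M1 = (+0.0580, +0.0580, 0)
  M2 = (+0.0580, -0.0580, 0)
  M3 = (-0.0580, -0.0580, 0)
Detected image corners:
  c0 = (222.044183, 218.404622) px
  c1 = (277.893568, 176.725512) px
  c2 = (263.460681, 71.216044) px
  c3 = (210.220636, 115.619001) px
Planar DLT: solve 8×8 A·h = b for H (H[2,2]=1):
  H  [+382.35550 +33.65401 +242.71118]
  H  [-423.65364 +850.18689 +144.95693]
  H  [-0.36008 -0.32573 +1.00000]
B = K⁻¹H; ‖b₁‖=1.191736, ‖b₂‖=1.191736; λ = 2/(‖b₁‖+‖b₂‖) = 0.839112, sign → tz>0 ⇒ λ=+0.839112
r₁ = λ·B[:,0] = (+0.89301,-0.33354,-0.30215); r₂ = λ·B[:,1] = (+0.25404,+0.92777,-0.27333)
r₃ = r₁×r₂ = (+0.37149,+0.16733,+0.91324); SVD([r₁ r₂ r₃]) → R = UVᵀ:
  R  [+0.89301 +0.25404 +0.37149]
  R  [-0.33354 +0.92777 +0.16733]
  R  [-0.30215 -0.27333 +0.91324]
t = (-0.16617, -0.10202, +0.83911) m
tr R = 2.734010; θ = arccos((tr R − 1)/2) = 0.521636 rad = 29.888°
axis k = ((R−Rᵀ)₃₂, (R−Rᵀ)₁₃, (R−Rᵀ)₂₁) / (2 sinθ) = (-0.442158, +0.675934, -0.589584)
rvec = θ·k = (-0.230645, +0.352591, -0.307548)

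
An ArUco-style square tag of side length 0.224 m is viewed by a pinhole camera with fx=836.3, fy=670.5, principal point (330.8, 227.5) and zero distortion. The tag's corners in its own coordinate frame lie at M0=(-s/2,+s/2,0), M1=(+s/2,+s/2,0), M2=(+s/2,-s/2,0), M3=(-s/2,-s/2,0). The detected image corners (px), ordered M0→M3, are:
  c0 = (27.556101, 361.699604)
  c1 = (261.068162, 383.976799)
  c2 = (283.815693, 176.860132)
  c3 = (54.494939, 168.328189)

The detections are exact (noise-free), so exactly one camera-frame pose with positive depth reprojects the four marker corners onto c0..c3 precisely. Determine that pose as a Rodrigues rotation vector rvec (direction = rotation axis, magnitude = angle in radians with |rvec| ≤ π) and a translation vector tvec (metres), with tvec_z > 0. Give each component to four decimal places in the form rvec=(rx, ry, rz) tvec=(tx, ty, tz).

Intrinsics K: fx=836.3, fy=670.5, cx=330.8, cy=227.5
Marker side s = 0.224 m; corners in marker frame (Z=0):
  M0 = (-0.1120, +0.1120, 0)
  M1 = (+0.1120, +0.1120, 0)
  M2 = (+0.1120, -0.1120, 0)
  M3 = (-0.1120, -0.1120, 0)
Detected image corners:
  c0 = (27.556101, 361.699604) px
  c1 = (261.068162, 383.976799) px
  c2 = (283.815693, 176.860132) px
  c3 = (54.494939, 168.328189) px
Planar DLT: solve 8×8 A·h = b for H (H[2,2]=1):
  H  [+986.32162 -128.90185 +153.03191]
  H  [-12.82142 +862.15544 +271.19418]
  H  [-0.29776 -0.11282 +1.00000]
B = K⁻¹H; ‖b₁‖=1.333421, ‖b₂‖=1.333421; λ = 2/(‖b₁‖+‖b₂‖) = 0.749950, sign → tz>0 ⇒ λ=+0.749950
r₁ = λ·B[:,0] = (+0.97281,+0.06143,-0.22331); r₂ = λ·B[:,1] = (-0.08212,+0.99302,-0.08461)
r₃ = r₁×r₂ = (+0.21655,+0.10065,+0.97107); SVD([r₁ r₂ r₃]) → R = UVᵀ:
  R  [+0.97281 -0.08212 +0.21655]
  R  [+0.06143 +0.99302 +0.10065]
  R  [-0.22331 -0.08461 +0.97107]
t = (-0.15941, +0.04887, +0.74995) m
tr R = 2.936904; θ = arccos((tr R − 1)/2) = 0.251853 rad = 14.430°
axis k = ((R−Rᵀ)₃₂, (R−Rᵀ)₁₃, (R−Rᵀ)₂₁) / (2 sinθ) = (-0.371707, +0.882539, +0.288026)
rvec = θ·k = (-0.093616, +0.222270, +0.072540)

rvec=(-0.0936, 0.2223, 0.0725) tvec=(-0.1594, 0.0489, 0.7500)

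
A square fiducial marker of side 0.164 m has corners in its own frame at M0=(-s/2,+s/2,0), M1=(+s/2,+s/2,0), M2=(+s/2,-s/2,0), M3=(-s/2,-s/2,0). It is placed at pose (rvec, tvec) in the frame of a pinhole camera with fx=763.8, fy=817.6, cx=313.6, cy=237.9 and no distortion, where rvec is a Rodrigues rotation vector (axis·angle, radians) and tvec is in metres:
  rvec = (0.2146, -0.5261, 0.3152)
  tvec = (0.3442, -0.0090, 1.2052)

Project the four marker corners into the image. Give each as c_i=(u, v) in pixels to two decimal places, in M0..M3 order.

c0=(475.56, 271.13) c1=(546.03, 294.35) c2=(584.92, 194.55) c3=(516.14, 163.53)

Intrinsics K: fx=763.8, fy=817.6, cx=313.6, cy=237.9
Marker side s = 0.164 m; corners in marker frame (Z=0):
  M0 = (-0.0820, +0.0820, 0)
  M1 = (+0.0820, +0.0820, 0)
  M2 = (+0.0820, -0.0820, 0)
  M3 = (-0.0820, -0.0820, 0)
rvec = (0.2146, -0.5261, 0.3152), |rvec| = θ = 0.64976 rad = 37.228°
Rodrigues: sinθ=0.60499, 1−cosθ=0.20377; R = I + sinθ·[k]× + (1−cosθ)·[k]×²:
    [+0.81846 -0.34798 -0.45721]
    [+0.23899 +0.92982 -0.27985]
    [+0.52250 +0.11978 +0.84418]
t = (0.3442, -0.0090, 1.2052) m
M0: Pc = R·M0+t = (+0.24855, +0.04765, +1.17218); u = 763.8·(+0.24855)/1.17218 + 313.6 = 475.5588, v = 817.6·(+0.04765)/1.17218 + 237.9 = 271.1347
M1: Pc = R·M1+t = (+0.38278, +0.08684, +1.25787); u = 763.8·(+0.38278)/1.25787 + 313.6 = 546.0307, v = 817.6·(+0.08684)/1.25787 + 237.9 = 294.3468
M2: Pc = R·M2+t = (+0.43985, -0.06565, +1.23822); u = 763.8·(+0.43985)/1.23822 + 313.6 = 584.9207, v = 817.6·(-0.06565)/1.23822 + 237.9 = 194.5527
M3: Pc = R·M3+t = (+0.30562, -0.10484, +1.15253); u = 763.8·(+0.30562)/1.15253 + 313.6 = 516.1391, v = 817.6·(-0.10484)/1.15253 + 237.9 = 163.5253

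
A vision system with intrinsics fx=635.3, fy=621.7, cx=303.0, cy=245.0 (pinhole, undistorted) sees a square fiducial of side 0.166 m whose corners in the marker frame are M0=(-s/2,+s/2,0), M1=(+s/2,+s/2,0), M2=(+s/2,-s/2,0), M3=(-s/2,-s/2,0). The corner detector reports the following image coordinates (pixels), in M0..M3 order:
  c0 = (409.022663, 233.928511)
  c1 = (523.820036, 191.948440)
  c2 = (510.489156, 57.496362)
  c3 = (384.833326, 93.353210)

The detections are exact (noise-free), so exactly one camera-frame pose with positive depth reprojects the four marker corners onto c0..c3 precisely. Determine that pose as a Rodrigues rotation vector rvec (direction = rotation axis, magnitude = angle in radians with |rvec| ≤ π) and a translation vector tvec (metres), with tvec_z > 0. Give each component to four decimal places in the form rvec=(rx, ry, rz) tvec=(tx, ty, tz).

rvec=(0.3170, -0.3558, -0.2823) tvec=(0.1792, -0.1156, 0.7277)

Intrinsics K: fx=635.3, fy=621.7, cx=303.0, cy=245.0
Marker side s = 0.166 m; corners in marker frame (Z=0):
  M0 = (-0.0830, +0.0830, 0)
  M1 = (+0.0830, +0.0830, 0)
  M2 = (+0.0830, -0.0830, 0)
  M3 = (-0.0830, -0.0830, 0)
Detected image corners:
  c0 = (409.022663, 233.928511) px
  c1 = (523.820036, 191.948440) px
  c2 = (510.489156, 57.496362) px
  c3 = (384.833326, 93.353210) px
Planar DLT: solve 8×8 A·h = b for H (H[2,2]=1):
  H  [+907.76285 +331.74217 +459.43330]
  H  [-176.88271 +897.12502 +146.27339]
  H  [+0.40437 +0.48098 +1.00000]
B = K⁻¹H; ‖b₁‖=1.374140, ‖b₂‖=1.374140; λ = 2/(‖b₁‖+‖b₂‖) = 0.727728, sign → tz>0 ⇒ λ=+0.727728
r₁ = λ·B[:,0] = (+0.89948,-0.32301,+0.29427); r₂ = λ·B[:,1] = (+0.21307,+0.91219,+0.35002)
r₃ = r₁×r₂ = (-0.38149,-0.25214,+0.88932); SVD([r₁ r₂ r₃]) → R = UVᵀ:
  R  [+0.89948 +0.21307 -0.38149]
  R  [-0.32301 +0.91219 -0.25214]
  R  [+0.29427 +0.35002 +0.88932]
t = (+0.17919, -0.11556, +0.72773) m
tr R = 2.700991; θ = arccos((tr R − 1)/2) = 0.553870 rad = 31.734°
axis k = ((R−Rᵀ)₃₂, (R−Rᵀ)₁₃, (R−Rᵀ)₂₁) / (2 sinθ) = (+0.572415, -0.642377, -0.509600)
rvec = θ·k = (+0.317044, -0.355793, -0.282252)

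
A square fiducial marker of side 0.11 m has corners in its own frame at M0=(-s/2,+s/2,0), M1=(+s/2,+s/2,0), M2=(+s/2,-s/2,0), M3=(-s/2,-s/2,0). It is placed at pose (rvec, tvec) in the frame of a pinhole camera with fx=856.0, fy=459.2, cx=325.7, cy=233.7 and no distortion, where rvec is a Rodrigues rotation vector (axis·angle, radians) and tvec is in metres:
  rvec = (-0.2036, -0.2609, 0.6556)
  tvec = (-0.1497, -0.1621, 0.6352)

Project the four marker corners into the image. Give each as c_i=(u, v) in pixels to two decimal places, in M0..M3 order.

Intrinsics K: fx=856.0, fy=459.2, cx=325.7, cy=233.7
Marker side s = 0.11 m; corners in marker frame (Z=0):
  M0 = (-0.0550, +0.0550, 0)
  M1 = (+0.0550, +0.0550, 0)
  M2 = (+0.0550, -0.0550, 0)
  M3 = (-0.0550, -0.0550, 0)
rvec = (-0.2036, -0.2609, 0.6556), |rvec| = θ = 0.73439 rad = 42.078°
Rodrigues: sinθ=0.67014, 1−cosθ=0.25776; R = I + sinθ·[k]× + (1−cosθ)·[k]×²:
    [+0.76205 -0.57285 -0.30187]
    [+0.62362 +0.77477 +0.10404]
    [+0.17428 -0.26753 +0.94766]
t = (-0.1497, -0.1621, 0.6352) m
M0: Pc = R·M0+t = (-0.22312, -0.15379, +0.61090); u = 856.0·(-0.22312)/0.61090 + 325.7 = 13.0626, v = 459.2·(-0.15379)/0.61090 + 233.7 = 118.1017
M1: Pc = R·M1+t = (-0.13929, -0.08519, +0.63007); u = 856.0·(-0.13929)/0.63007 + 325.7 = 136.4583, v = 459.2·(-0.08519)/0.63007 + 233.7 = 171.6142
M2: Pc = R·M2+t = (-0.07628, -0.17041, +0.65950); u = 856.0·(-0.07628)/0.65950 + 325.7 = 226.6914, v = 459.2·(-0.17041)/0.65950 + 233.7 = 115.0439
M3: Pc = R·M3+t = (-0.16011, -0.23901, +0.64033); u = 856.0·(-0.16011)/0.64033 + 325.7 = 111.6684, v = 459.2·(-0.23901)/0.64033 + 233.7 = 62.2972

c0=(13.06, 118.10) c1=(136.46, 171.61) c2=(226.69, 115.04) c3=(111.67, 62.30)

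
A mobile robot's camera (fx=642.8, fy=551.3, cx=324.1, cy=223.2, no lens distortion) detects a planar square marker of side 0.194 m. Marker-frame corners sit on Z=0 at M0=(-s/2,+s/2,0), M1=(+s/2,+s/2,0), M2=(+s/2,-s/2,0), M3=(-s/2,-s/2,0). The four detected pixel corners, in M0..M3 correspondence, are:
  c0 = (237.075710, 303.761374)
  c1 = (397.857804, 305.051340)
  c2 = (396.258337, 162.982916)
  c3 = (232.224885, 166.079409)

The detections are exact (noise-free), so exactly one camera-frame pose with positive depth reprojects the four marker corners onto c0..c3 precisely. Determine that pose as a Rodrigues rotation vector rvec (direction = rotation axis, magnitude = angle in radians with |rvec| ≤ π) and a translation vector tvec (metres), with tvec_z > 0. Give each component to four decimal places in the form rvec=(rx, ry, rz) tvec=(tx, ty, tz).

Intrinsics K: fx=642.8, fy=551.3, cx=324.1, cy=223.2
Marker side s = 0.194 m; corners in marker frame (Z=0):
  M0 = (-0.0970, +0.0970, 0)
  M1 = (+0.0970, +0.0970, 0)
  M2 = (+0.0970, -0.0970, 0)
  M3 = (-0.0970, -0.0970, 0)
Detected image corners:
  c0 = (237.075710, 303.761374) px
  c1 = (397.857804, 305.051340) px
  c2 = (396.258337, 162.982916) px
  c3 = (232.224885, 166.079409) px
Planar DLT: solve 8×8 A·h = b for H (H[2,2]=1):
  H  [+786.22664 +50.35930 +314.60297]
  H  [-42.27976 +745.77498 +235.19756]
  H  [-0.16096 +0.10639 +1.00000]
B = K⁻¹H; ‖b₁‖=1.314230, ‖b₂‖=1.314230; λ = 2/(‖b₁‖+‖b₂‖) = 0.760902, sign → tz>0 ⇒ λ=+0.760902
r₁ = λ·B[:,0] = (+0.99243,-0.00877,-0.12248); r₂ = λ·B[:,1] = (+0.01880,+0.99654,+0.08095)
r₃ = r₁×r₂ = (+0.12134,-0.08264,+0.98916); SVD([r₁ r₂ r₃]) → R = UVᵀ:
  R  [+0.99243 +0.01880 +0.12134]
  R  [-0.00877 +0.99654 -0.08264]
  R  [-0.12248 +0.08095 +0.98916]
t = (-0.01124, +0.01656, +0.76090) m
tr R = 2.978138; θ = arccos((tr R − 1)/2) = 0.147993 rad = 8.479°
axis k = ((R−Rᵀ)₃₂, (R−Rᵀ)₁₃, (R−Rᵀ)₂₁) / (2 sinθ) = (+0.554734, +0.826761, -0.093466)
rvec = θ·k = (+0.082097, +0.122355, -0.013832)

rvec=(0.0821, 0.1224, -0.0138) tvec=(-0.0112, 0.0166, 0.7609)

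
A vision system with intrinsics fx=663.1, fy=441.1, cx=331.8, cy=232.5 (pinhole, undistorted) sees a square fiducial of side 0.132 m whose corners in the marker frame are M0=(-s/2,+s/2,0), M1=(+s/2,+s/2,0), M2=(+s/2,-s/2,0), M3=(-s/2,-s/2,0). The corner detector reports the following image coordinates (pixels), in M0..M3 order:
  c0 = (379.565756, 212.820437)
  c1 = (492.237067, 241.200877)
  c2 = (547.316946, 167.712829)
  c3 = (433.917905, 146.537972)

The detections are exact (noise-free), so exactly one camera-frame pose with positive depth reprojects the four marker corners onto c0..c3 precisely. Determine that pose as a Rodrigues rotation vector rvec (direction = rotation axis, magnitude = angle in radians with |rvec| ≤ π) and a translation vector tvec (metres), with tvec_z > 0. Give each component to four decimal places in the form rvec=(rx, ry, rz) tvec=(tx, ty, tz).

rvec=(-0.3176, 0.4455, 0.4448) tvec=(0.1367, -0.0661, 0.7004)

Intrinsics K: fx=663.1, fy=441.1, cx=331.8, cy=232.5
Marker side s = 0.132 m; corners in marker frame (Z=0):
  M0 = (-0.0660, +0.0660, 0)
  M1 = (+0.0660, +0.0660, 0)
  M2 = (+0.0660, -0.0660, 0)
  M3 = (-0.0660, -0.0660, 0)
Detected image corners:
  c0 = (379.565756, 212.820437) px
  c1 = (492.237067, 241.200877) px
  c2 = (547.316946, 167.712829) px
  c3 = (433.917905, 146.537972) px
Planar DLT: solve 8×8 A·h = b for H (H[2,2]=1):
  H  [+540.69192 -544.60825 +461.22506]
  H  [+56.31910 +474.21806 +190.86259]
  H  [-0.68145 -0.28109 +1.00000]
B = K⁻¹H; ‖b₁‖=1.427802, ‖b₂‖=1.427802; λ = 2/(‖b₁‖+‖b₂‖) = 0.700377, sign → tz>0 ⇒ λ=+0.700377
r₁ = λ·B[:,0] = (+0.80990,+0.34099,-0.47727); r₂ = λ·B[:,1] = (-0.47672,+0.85673,-0.19687)
r₃ = r₁×r₂ = (+0.34176,+0.38697,+0.85642); SVD([r₁ r₂ r₃]) → R = UVᵀ:
  R  [+0.80990 -0.47672 +0.34176]
  R  [+0.34099 +0.85673 +0.38697]
  R  [-0.47727 -0.19687 +0.85642]
t = (+0.13670, -0.06611, +0.70038) m
tr R = 2.523052; θ = arccos((tr R − 1)/2) = 0.705132 rad = 40.401°
axis k = ((R−Rᵀ)₃₂, (R−Rᵀ)₁₃, (R−Rᵀ)₂₁) / (2 sinθ) = (-0.450396, +0.631837, +0.630814)
rvec = θ·k = (-0.317588, +0.445528, +0.444807)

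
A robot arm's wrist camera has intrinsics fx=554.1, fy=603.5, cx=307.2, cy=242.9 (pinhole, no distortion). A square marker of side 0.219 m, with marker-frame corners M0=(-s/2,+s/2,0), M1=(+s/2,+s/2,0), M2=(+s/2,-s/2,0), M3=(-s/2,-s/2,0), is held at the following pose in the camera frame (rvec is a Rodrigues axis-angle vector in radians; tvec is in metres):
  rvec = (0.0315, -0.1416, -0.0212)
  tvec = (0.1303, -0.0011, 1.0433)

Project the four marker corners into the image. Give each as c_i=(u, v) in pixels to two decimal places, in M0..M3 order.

c0=(320.09, 307.77) c1=(432.77, 302.98) c2=(431.46, 178.22) c3=(317.94, 179.29)

Intrinsics K: fx=554.1, fy=603.5, cx=307.2, cy=242.9
Marker side s = 0.219 m; corners in marker frame (Z=0):
  M0 = (-0.1095, +0.1095, 0)
  M1 = (+0.1095, +0.1095, 0)
  M2 = (+0.1095, -0.1095, 0)
  M3 = (-0.1095, -0.1095, 0)
rvec = (0.0315, -0.1416, -0.0212), |rvec| = θ = 0.14660 rad = 8.400°
Rodrigues: sinθ=0.14608, 1−cosθ=0.01073; R = I + sinθ·[k]× + (1−cosθ)·[k]×²:
    [+0.98977 +0.01890 -0.14143]
    [-0.02335 +0.99928 -0.02989]
    [+0.14076 +0.03289 +0.98950]
t = (0.1303, -0.0011, 1.0433) m
M0: Pc = R·M0+t = (+0.02399, +0.11088, +1.03149); u = 554.1·(+0.02399)/1.03149 + 307.2 = 320.0869, v = 603.5·(+0.11088)/1.03149 + 242.9 = 307.7722
M1: Pc = R·M1+t = (+0.24075, +0.10576, +1.06231); u = 554.1·(+0.24075)/1.06231 + 307.2 = 432.7740, v = 603.5·(+0.10576)/1.06231 + 242.9 = 302.9847
M2: Pc = R·M2+t = (+0.23661, -0.11308, +1.05511); u = 554.1·(+0.23661)/1.05511 + 307.2 = 431.4577, v = 603.5·(-0.11308)/1.05511 + 242.9 = 178.2219
M3: Pc = R·M3+t = (+0.01985, -0.10796, +1.02429); u = 554.1·(+0.01985)/1.02429 + 307.2 = 317.9387, v = 603.5·(-0.10796)/1.02429 + 242.9 = 179.2884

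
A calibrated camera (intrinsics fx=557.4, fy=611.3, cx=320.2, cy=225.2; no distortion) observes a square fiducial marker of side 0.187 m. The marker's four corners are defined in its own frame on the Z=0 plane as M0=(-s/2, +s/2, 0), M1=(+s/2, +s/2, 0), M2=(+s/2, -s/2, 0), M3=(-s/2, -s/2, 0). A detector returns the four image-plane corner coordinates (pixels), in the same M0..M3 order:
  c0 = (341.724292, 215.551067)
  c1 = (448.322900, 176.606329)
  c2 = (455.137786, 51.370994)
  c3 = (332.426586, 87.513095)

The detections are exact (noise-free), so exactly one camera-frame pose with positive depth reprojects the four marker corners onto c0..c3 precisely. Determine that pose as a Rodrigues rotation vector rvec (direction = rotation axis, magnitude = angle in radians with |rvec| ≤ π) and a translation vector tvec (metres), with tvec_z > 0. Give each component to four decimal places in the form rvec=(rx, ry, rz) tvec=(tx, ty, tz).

Intrinsics K: fx=557.4, fy=611.3, cx=320.2, cy=225.2
Marker side s = 0.187 m; corners in marker frame (Z=0):
  M0 = (-0.0935, +0.0935, 0)
  M1 = (+0.0935, +0.0935, 0)
  M2 = (+0.0935, -0.0935, 0)
  M3 = (-0.0935, -0.0935, 0)
Detected image corners:
  c0 = (341.724292, 215.551067) px
  c1 = (448.322900, 176.606329) px
  c2 = (455.137786, 51.370994) px
  c3 = (332.426586, 87.513095) px
Planar DLT: solve 8×8 A·h = b for H (H[2,2]=1):
  H  [+744.23332 +300.21189 +396.26901]
  H  [-156.14537 +776.24421 +136.59083]
  H  [+0.34005 +0.74782 +1.00000]
B = K⁻¹H; ‖b₁‖=1.248925, ‖b₂‖=1.248925; λ = 2/(‖b₁‖+‖b₂‖) = 0.800688, sign → tz>0 ⇒ λ=+0.800688
r₁ = λ·B[:,0] = (+0.91266,-0.30483,+0.27228); r₂ = λ·B[:,1] = (+0.08728,+0.79615,+0.59877)
r₃ = r₁×r₂ = (-0.39929,-0.52271,+0.75322); SVD([r₁ r₂ r₃]) → R = UVᵀ:
  R  [+0.91266 +0.08728 -0.39929]
  R  [-0.30483 +0.79615 -0.52271]
  R  [+0.27228 +0.59877 +0.75322]
t = (+0.10927, -0.11606, +0.80069) m
tr R = 2.462026; θ = arccos((tr R − 1)/2) = 0.750991 rad = 43.029°
axis k = ((R−Rᵀ)₃₂, (R−Rᵀ)₁₃, (R−Rᵀ)₂₁) / (2 sinθ) = (+0.821764, -0.492092, -0.287314)
rvec = θ·k = (+0.617137, -0.369556, -0.215770)

rvec=(0.6171, -0.3696, -0.2158) tvec=(0.1093, -0.1161, 0.8007)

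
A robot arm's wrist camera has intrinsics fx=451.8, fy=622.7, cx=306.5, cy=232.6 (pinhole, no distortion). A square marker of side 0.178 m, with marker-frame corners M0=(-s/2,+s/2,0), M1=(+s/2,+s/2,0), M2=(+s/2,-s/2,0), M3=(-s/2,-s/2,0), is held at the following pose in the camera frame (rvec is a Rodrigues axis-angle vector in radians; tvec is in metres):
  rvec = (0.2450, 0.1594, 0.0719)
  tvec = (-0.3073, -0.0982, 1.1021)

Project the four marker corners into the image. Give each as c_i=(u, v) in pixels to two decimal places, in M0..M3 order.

Intrinsics K: fx=451.8, fy=622.7, cx=306.5, cy=232.6
Marker side s = 0.178 m; corners in marker frame (Z=0):
  M0 = (-0.0890, +0.0890, 0)
  M1 = (+0.0890, +0.0890, 0)
  M2 = (+0.0890, -0.0890, 0)
  M3 = (-0.0890, -0.0890, 0)
rvec = (0.2450, 0.1594, 0.0719), |rvec| = θ = 0.30100 rad = 17.246°
Rodrigues: sinθ=0.29648, 1−cosθ=0.04496; R = I + sinθ·[k]× + (1−cosθ)·[k]×²:
    [+0.98483 -0.05144 +0.16575]
    [+0.09020 +0.96765 -0.23563]
    [-0.14826 +0.24700 +0.95760]
t = (-0.3073, -0.0982, 1.1021) m
M0: Pc = R·M0+t = (-0.39953, -0.02011, +1.13728); u = 451.8·(-0.39953)/1.13728 + 306.5 = 147.7820, v = 622.7·(-0.02011)/1.13728 + 232.6 = 221.5907
M1: Pc = R·M1+t = (-0.22423, -0.00405, +1.11089); u = 451.8·(-0.22423)/1.11089 + 306.5 = 215.3059, v = 622.7·(-0.00405)/1.11089 + 232.6 = 230.3289
M2: Pc = R·M2+t = (-0.21507, -0.17629, +1.06692); u = 451.8·(-0.21507)/1.06692 + 306.5 = 215.4252, v = 622.7·(-0.17629)/1.06692 + 232.6 = 129.7080
M3: Pc = R·M3+t = (-0.39037, -0.19235, +1.09331); u = 451.8·(-0.39037)/1.09331 + 306.5 = 145.1830, v = 622.7·(-0.19235)/1.09331 + 232.6 = 123.0473

c0=(147.78, 221.59) c1=(215.31, 230.33) c2=(215.43, 129.71) c3=(145.18, 123.05)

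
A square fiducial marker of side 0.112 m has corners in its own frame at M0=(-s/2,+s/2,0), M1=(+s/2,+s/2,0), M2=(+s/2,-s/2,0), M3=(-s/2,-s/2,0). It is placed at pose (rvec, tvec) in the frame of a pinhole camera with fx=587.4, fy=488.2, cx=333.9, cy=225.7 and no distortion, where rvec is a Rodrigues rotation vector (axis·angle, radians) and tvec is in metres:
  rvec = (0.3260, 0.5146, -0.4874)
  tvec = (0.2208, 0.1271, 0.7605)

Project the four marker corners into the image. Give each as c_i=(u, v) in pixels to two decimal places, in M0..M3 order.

c0=(485.97, 344.07) c1=(566.06, 327.16) c2=(524.97, 266.43) c3=(446.05, 288.46)

Intrinsics K: fx=587.4, fy=488.2, cx=333.9, cy=225.7
Marker side s = 0.112 m; corners in marker frame (Z=0):
  M0 = (-0.0560, +0.0560, 0)
  M1 = (+0.0560, +0.0560, 0)
  M2 = (+0.0560, -0.0560, 0)
  M3 = (-0.0560, -0.0560, 0)
rvec = (0.3260, 0.5146, -0.4874), |rvec| = θ = 0.78016 rad = 44.700°
Rodrigues: sinθ=0.70339, 1−cosθ=0.28920; R = I + sinθ·[k]× + (1−cosθ)·[k]×²:
    [+0.76130 +0.51915 +0.38847]
    [-0.35973 +0.83663 -0.41310]
    [-0.53946 +0.17475 +0.82368]
t = (0.2208, 0.1271, 0.7605) m
M0: Pc = R·M0+t = (+0.20724, +0.19410, +0.80050); u = 587.4·(+0.20724)/0.80050 + 333.9 = 485.9716, v = 488.2·(+0.19410)/0.80050 + 225.7 = 344.0737
M1: Pc = R·M1+t = (+0.29251, +0.15381, +0.74008); u = 587.4·(+0.29251)/0.74008 + 333.9 = 566.0620, v = 488.2·(+0.15381)/0.74008 + 225.7 = 327.1601
M2: Pc = R·M2+t = (+0.23436, +0.06010, +0.72050); u = 587.4·(+0.23436)/0.72050 + 333.9 = 524.9651, v = 488.2·(+0.06010)/0.72050 + 225.7 = 266.4253
M3: Pc = R·M3+t = (+0.14909, +0.10039, +0.78092); u = 587.4·(+0.14909)/0.78092 + 333.9 = 446.0470, v = 488.2·(+0.10039)/0.78092 + 225.7 = 288.4618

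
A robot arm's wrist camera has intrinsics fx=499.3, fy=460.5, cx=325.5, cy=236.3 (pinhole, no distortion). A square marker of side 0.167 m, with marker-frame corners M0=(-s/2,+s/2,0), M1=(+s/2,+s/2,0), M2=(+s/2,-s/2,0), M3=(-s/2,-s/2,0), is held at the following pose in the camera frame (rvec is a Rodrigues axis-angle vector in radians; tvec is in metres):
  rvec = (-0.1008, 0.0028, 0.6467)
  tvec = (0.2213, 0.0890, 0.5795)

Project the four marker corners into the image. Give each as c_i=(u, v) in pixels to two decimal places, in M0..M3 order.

c0=(416.23, 320.48) c1=(534.13, 402.61) c2=(614.44, 293.80) c3=(498.86, 214.87)

Intrinsics K: fx=499.3, fy=460.5, cx=325.5, cy=236.3
Marker side s = 0.167 m; corners in marker frame (Z=0):
  M0 = (-0.0835, +0.0835, 0)
  M1 = (+0.0835, +0.0835, 0)
  M2 = (+0.0835, -0.0835, 0)
  M3 = (-0.0835, -0.0835, 0)
rvec = (-0.1008, 0.0028, 0.6467), |rvec| = θ = 0.65451 rad = 37.501°
Rodrigues: sinθ=0.60877, 1−cosθ=0.20666; R = I + sinθ·[k]× + (1−cosθ)·[k]×²:
    [+0.79825 -0.60164 -0.02884]
    [+0.60137 +0.79335 +0.09463]
    [-0.03405 -0.09288 +0.99509]
t = (0.2213, 0.0890, 0.5795) m
M0: Pc = R·M0+t = (+0.10441, +0.10503, +0.57459); u = 499.3·(+0.10441)/0.57459 + 325.5 = 416.2288, v = 460.5·(+0.10503)/0.57459 + 236.3 = 320.4758
M1: Pc = R·M1+t = (+0.23772, +0.20546, +0.56890); u = 499.3·(+0.23772)/0.56890 + 325.5 = 534.1334, v = 460.5·(+0.20546)/0.56890 + 236.3 = 402.6098
M2: Pc = R·M2+t = (+0.33819, +0.07297, +0.58441); u = 499.3·(+0.33819)/0.58441 + 325.5 = 614.4373, v = 460.5·(+0.07297)/0.58441 + 236.3 = 293.7981
M3: Pc = R·M3+t = (+0.20488, -0.02746, +0.59010); u = 499.3·(+0.20488)/0.59010 + 325.5 = 498.8581, v = 460.5·(-0.02746)/0.59010 + 236.3 = 214.8717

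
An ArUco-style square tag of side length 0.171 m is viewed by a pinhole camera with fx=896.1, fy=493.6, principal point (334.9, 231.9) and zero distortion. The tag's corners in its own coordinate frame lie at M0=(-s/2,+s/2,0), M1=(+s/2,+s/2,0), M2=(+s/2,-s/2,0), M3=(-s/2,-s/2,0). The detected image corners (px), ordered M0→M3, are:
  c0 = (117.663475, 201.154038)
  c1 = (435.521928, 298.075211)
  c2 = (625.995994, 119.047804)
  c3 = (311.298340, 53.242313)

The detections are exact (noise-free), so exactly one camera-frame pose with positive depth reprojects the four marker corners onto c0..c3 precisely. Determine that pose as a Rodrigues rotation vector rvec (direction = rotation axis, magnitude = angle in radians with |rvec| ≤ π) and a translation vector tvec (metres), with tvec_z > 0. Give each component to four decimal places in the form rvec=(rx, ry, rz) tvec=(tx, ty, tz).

Intrinsics K: fx=896.1, fy=493.6, cx=334.9, cy=231.9
Marker side s = 0.171 m; corners in marker frame (Z=0):
  M0 = (-0.0855, +0.0855, 0)
  M1 = (+0.0855, +0.0855, 0)
  M2 = (+0.0855, -0.0855, 0)
  M3 = (-0.0855, -0.0855, 0)
Detected image corners:
  c0 = (117.663475, 201.154038) px
  c1 = (435.521928, 298.075211) px
  c2 = (625.995994, 119.047804) px
  c3 = (311.298340, 53.242313) px
Planar DLT: solve 8×8 A·h = b for H (H[2,2]=1):
  H  [+1538.94747 -1333.91559 +365.99458]
  H  [+331.67118 +854.81404 +161.04342]
  H  [-0.83245 -0.56393 +1.00000]
B = K⁻¹H; ‖b₁‖=2.436761, ‖b₂‖=2.436761; λ = 2/(‖b₁‖+‖b₂‖) = 0.410381, sign → tz>0 ⇒ λ=+0.410381
r₁ = λ·B[:,0] = (+0.83246,+0.43625,-0.34162); r₂ = λ·B[:,1] = (-0.52439,+0.81942,-0.23143)
r₃ = r₁×r₂ = (+0.17897,+0.37180,+0.91090); SVD([r₁ r₂ r₃]) → R = UVᵀ:
  R  [+0.83246 -0.52439 +0.17897]
  R  [+0.43625 +0.81942 +0.37180]
  R  [-0.34162 -0.23143 +0.91090]
t = (+0.01424, -0.05891, +0.41038) m
tr R = 2.562777; θ = arccos((tr R − 1)/2) = 0.673909 rad = 38.612°
axis k = ((R−Rᵀ)₃₂, (R−Rᵀ)₁₃, (R−Rᵀ)₂₁) / (2 sinθ) = (-0.483316, +0.417110, +0.769691)
rvec = θ·k = (-0.325711, +0.281094, +0.518701)

rvec=(-0.3257, 0.2811, 0.5187) tvec=(0.0142, -0.0589, 0.4104)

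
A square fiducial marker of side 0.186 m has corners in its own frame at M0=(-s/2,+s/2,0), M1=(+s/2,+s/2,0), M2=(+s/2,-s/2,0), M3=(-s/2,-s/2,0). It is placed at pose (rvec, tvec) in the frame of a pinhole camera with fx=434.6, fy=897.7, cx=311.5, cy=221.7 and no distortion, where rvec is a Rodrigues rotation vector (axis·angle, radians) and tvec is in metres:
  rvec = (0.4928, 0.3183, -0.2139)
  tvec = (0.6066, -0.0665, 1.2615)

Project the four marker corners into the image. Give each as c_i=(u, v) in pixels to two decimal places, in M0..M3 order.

Intrinsics K: fx=434.6, fy=897.7, cx=311.5, cy=221.7
Marker side s = 0.186 m; corners in marker frame (Z=0):
  M0 = (-0.0930, +0.0930, 0)
  M1 = (+0.0930, +0.0930, 0)
  M2 = (+0.0930, -0.0930, 0)
  M3 = (-0.0930, -0.0930, 0)
rvec = (0.4928, 0.3183, -0.2139), |rvec| = θ = 0.62444 rad = 35.778°
Rodrigues: sinθ=0.58464, 1−cosθ=0.18871; R = I + sinθ·[k]× + (1−cosθ)·[k]×²:
    [+0.92882 +0.27618 +0.24700]
    [-0.12435 +0.86033 -0.49434]
    [-0.34903 +0.42844 +0.83344]
t = (0.6066, -0.0665, 1.2615) m
M0: Pc = R·M0+t = (+0.54590, +0.02508, +1.33380); u = 434.6·(+0.54590)/1.33380 + 311.5 = 489.3746, v = 897.7·(+0.02508)/1.33380 + 221.7 = 238.5766
M1: Pc = R·M1+t = (+0.71867, +0.00195, +1.26889); u = 434.6·(+0.71867)/1.26889 + 311.5 = 557.6468, v = 897.7·(+0.00195)/1.26889 + 221.7 = 223.0763
M2: Pc = R·M2+t = (+0.66730, -0.15808, +1.18920); u = 434.6·(+0.66730)/1.18920 + 311.5 = 555.3681, v = 897.7·(-0.15808)/1.18920 + 221.7 = 102.3721
M3: Pc = R·M3+t = (+0.49453, -0.13495, +1.25411); u = 434.6·(+0.49453)/1.25411 + 311.5 = 482.8756, v = 897.7·(-0.13495)/1.25411 + 221.7 = 125.1056

c0=(489.37, 238.58) c1=(557.65, 223.08) c2=(555.37, 102.37) c3=(482.88, 125.11)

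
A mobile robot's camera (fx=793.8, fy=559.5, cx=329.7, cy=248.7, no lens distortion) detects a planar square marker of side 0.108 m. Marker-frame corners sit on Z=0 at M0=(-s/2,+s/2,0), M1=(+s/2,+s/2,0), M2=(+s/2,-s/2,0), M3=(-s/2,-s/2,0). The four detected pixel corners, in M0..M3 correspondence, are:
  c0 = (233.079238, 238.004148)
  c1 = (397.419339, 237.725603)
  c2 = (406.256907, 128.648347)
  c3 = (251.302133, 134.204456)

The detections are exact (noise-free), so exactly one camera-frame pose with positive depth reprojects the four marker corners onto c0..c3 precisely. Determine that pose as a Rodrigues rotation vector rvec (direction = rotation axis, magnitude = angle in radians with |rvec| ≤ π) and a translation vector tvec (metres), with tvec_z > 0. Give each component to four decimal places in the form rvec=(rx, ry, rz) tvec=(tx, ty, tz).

rvec=(-0.3175, 0.2469, 0.0423) tvec=(-0.0062, -0.0610, 0.5196)

Intrinsics K: fx=793.8, fy=559.5, cx=329.7, cy=248.7
Marker side s = 0.108 m; corners in marker frame (Z=0):
  M0 = (-0.0540, +0.0540, 0)
  M1 = (+0.0540, +0.0540, 0)
  M2 = (+0.0540, -0.0540, 0)
  M3 = (-0.0540, -0.0540, 0)
Detected image corners:
  c0 = (233.079238, 238.004148) px
  c1 = (397.419339, 237.725603) px
  c2 = (406.256907, 128.648347) px
  c3 = (251.302133, 134.204456) px
Planar DLT: solve 8×8 A·h = b for H (H[2,2]=1):
  H  [+1323.84759 -314.64407 +320.17994]
  H  [-115.51374 +876.97087 +183.00302]
  H  [-0.47513 -0.58460 +1.00000]
B = K⁻¹H; ‖b₁‖=1.924649, ‖b₂‖=1.924649; λ = 2/(‖b₁‖+‖b₂‖) = 0.519575, sign → tz>0 ⇒ λ=+0.519575
r₁ = λ·B[:,0] = (+0.96905,+0.00246,-0.24686); r₂ = λ·B[:,1] = (-0.07979,+0.94941,-0.30374)
r₃ = r₁×r₂ = (+0.23363,+0.31404,+0.92022); SVD([r₁ r₂ r₃]) → R = UVᵀ:
  R  [+0.96905 -0.07979 +0.23363]
  R  [+0.00246 +0.94941 +0.31404]
  R  [-0.24686 -0.30374 +0.92022]
t = (-0.00623, -0.06101, +0.51958) m
tr R = 2.838670; θ = arccos((tr R − 1)/2) = 0.404409 rad = 23.171°
axis k = ((R−Rᵀ)₃₂, (R−Rᵀ)₁₃, (R−Rᵀ)₂₁) / (2 sinθ) = (-0.785032, +0.610573, +0.104519)
rvec = θ·k = (-0.317474, +0.246921, +0.042268)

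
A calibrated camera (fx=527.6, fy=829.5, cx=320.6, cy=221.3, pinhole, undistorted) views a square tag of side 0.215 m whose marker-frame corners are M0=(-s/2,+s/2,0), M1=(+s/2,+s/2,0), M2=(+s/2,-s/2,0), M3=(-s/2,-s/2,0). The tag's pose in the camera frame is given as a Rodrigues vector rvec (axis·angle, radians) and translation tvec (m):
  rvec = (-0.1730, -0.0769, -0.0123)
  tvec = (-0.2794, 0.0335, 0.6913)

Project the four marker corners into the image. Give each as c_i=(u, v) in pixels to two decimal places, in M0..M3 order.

c0=(15.29, 396.04) c1=(188.78, 390.30) c2=(192.57, 136.98) c3=(28.29, 136.40)

Intrinsics K: fx=527.6, fy=829.5, cx=320.6, cy=221.3
Marker side s = 0.215 m; corners in marker frame (Z=0):
  M0 = (-0.1075, +0.1075, 0)
  M1 = (+0.1075, +0.1075, 0)
  M2 = (+0.1075, -0.1075, 0)
  M3 = (-0.1075, -0.1075, 0)
rvec = (-0.1730, -0.0769, -0.0123), |rvec| = θ = 0.18972 rad = 10.870°
Rodrigues: sinθ=0.18858, 1−cosθ=0.01794; R = I + sinθ·[k]× + (1−cosθ)·[k]×²:
    [+0.99698 +0.01886 -0.07538]
    [-0.00559 +0.98500 +0.17244]
    [+0.07750 -0.17149 +0.98213]
t = (-0.2794, 0.0335, 0.6913) m
M0: Pc = R·M0+t = (-0.38455, +0.13999, +0.66453); u = 527.6·(-0.38455)/0.66453 + 320.6 = 15.2919, v = 829.5·(+0.13999)/0.66453 + 221.3 = 396.0410
M1: Pc = R·M1+t = (-0.17020, +0.13879, +0.68120); u = 527.6·(-0.17020)/0.68120 + 320.6 = 188.7784, v = 829.5·(+0.13879)/0.68120 + 221.3 = 390.3021
M2: Pc = R·M2+t = (-0.17425, -0.07299, +0.71807); u = 527.6·(-0.17425)/0.71807 + 320.6 = 192.5680, v = 829.5·(-0.07299)/0.71807 + 221.3 = 136.9837
M3: Pc = R·M3+t = (-0.38860, -0.07179, +0.70140); u = 527.6·(-0.38860)/0.70140 + 320.6 = 28.2913, v = 829.5·(-0.07179)/0.70140 + 221.3 = 136.4031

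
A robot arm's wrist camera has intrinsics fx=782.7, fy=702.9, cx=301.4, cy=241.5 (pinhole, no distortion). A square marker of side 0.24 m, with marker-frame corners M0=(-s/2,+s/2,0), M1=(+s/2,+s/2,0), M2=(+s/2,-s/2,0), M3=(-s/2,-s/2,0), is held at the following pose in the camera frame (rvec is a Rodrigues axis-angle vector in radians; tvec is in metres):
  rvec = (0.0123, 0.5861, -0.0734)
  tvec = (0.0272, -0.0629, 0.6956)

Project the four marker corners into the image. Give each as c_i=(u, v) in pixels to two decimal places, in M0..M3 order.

c0=(235.83, 301.24) c1=(470.36, 296.21) c2=(448.10, 29.12) c3=(218.12, 80.58)

Intrinsics K: fx=782.7, fy=702.9, cx=301.4, cy=241.5
Marker side s = 0.24 m; corners in marker frame (Z=0):
  M0 = (-0.1200, +0.1200, 0)
  M1 = (+0.1200, +0.1200, 0)
  M2 = (+0.1200, -0.1200, 0)
  M3 = (-0.1200, -0.1200, 0)
rvec = (0.0123, 0.5861, -0.0734), |rvec| = θ = 0.59081 rad = 33.851°
Rodrigues: sinθ=0.55703, 1−cosθ=0.16951; R = I + sinθ·[k]× + (1−cosθ)·[k]×²:
    [+0.83057 +0.07270 +0.55216]
    [-0.06570 +0.99731 -0.03249]
    [-0.55303 -0.00929 +0.83311]
t = (0.0272, -0.0629, 0.6956) m
M0: Pc = R·M0+t = (-0.06374, +0.06466, +0.76085); u = 782.7·(-0.06374)/0.76085 + 301.4 = 235.8260, v = 702.9·(+0.06466)/0.76085 + 241.5 = 301.2368
M1: Pc = R·M1+t = (+0.13559, +0.04889, +0.62812); u = 782.7·(+0.13559)/0.62812 + 301.4 = 470.3614, v = 702.9·(+0.04889)/0.62812 + 241.5 = 296.2137
M2: Pc = R·M2+t = (+0.11814, -0.19046, +0.63035); u = 782.7·(+0.11814)/0.63035 + 301.4 = 448.0971, v = 702.9·(-0.19046)/0.63035 + 241.5 = 29.1178
M3: Pc = R·M3+t = (-0.08119, -0.17469, +0.76308); u = 782.7·(-0.08119)/0.76308 + 301.4 = 218.1199, v = 702.9·(-0.17469)/0.76308 + 241.5 = 80.5840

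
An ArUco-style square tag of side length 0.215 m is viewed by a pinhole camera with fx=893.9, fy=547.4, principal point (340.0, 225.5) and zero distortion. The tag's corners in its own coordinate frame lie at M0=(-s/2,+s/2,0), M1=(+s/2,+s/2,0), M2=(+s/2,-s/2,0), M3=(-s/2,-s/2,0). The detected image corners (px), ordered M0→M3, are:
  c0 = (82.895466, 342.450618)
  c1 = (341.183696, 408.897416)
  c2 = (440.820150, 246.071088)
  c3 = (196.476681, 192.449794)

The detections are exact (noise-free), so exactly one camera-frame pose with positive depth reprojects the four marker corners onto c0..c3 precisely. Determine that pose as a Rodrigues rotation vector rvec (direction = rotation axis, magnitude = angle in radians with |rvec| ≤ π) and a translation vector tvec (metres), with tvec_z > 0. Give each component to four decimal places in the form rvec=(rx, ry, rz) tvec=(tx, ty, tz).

rvec=(-0.2853, 0.1235, 0.3639) tvec=(-0.0593, 0.0871, 0.6992)

Intrinsics K: fx=893.9, fy=547.4, cx=340.0, cy=225.5
Marker side s = 0.215 m; corners in marker frame (Z=0):
  M0 = (-0.1075, +0.1075, 0)
  M1 = (+0.1075, +0.1075, 0)
  M2 = (+0.1075, -0.1075, 0)
  M3 = (-0.1075, -0.1075, 0)
Detected image corners:
  c0 = (82.895466, 342.450618) px
  c1 = (341.183696, 408.897416) px
  c2 = (440.820150, 246.071088) px
  c3 = (196.476681, 192.449794) px
Planar DLT: solve 8×8 A·h = b for H (H[2,2]=1):
  H  [+1103.22740 -592.51035 +264.13328]
  H  [+205.84620 +619.31876 +293.64813]
  H  [-0.24280 -0.36107 +1.00000]
B = K⁻¹H; ‖b₁‖=1.430122, ‖b₂‖=1.430122; λ = 2/(‖b₁‖+‖b₂‖) = 0.699241, sign → tz>0 ⇒ λ=+0.699241
r₁ = λ·B[:,0] = (+0.92756,+0.33288,-0.16977); r₂ = λ·B[:,1] = (-0.36745,+0.89512,-0.25248)
r₃ = r₁×r₂ = (+0.06792,+0.29657,+0.95259); SVD([r₁ r₂ r₃]) → R = UVᵀ:
  R  [+0.92756 -0.36745 +0.06792]
  R  [+0.33288 +0.89512 +0.29657]
  R  [-0.16977 -0.25248 +0.95259]
t = (-0.05935, +0.08705, +0.69924) m
tr R = 2.775268; θ = arccos((tr R − 1)/2) = 0.478614 rad = 27.423°
axis k = ((R−Rᵀ)₃₂, (R−Rᵀ)₁₃, (R−Rᵀ)₂₁) / (2 sinθ) = (-0.596081, +0.258056, +0.760325)
rvec = θ·k = (-0.285293, +0.123509, +0.363902)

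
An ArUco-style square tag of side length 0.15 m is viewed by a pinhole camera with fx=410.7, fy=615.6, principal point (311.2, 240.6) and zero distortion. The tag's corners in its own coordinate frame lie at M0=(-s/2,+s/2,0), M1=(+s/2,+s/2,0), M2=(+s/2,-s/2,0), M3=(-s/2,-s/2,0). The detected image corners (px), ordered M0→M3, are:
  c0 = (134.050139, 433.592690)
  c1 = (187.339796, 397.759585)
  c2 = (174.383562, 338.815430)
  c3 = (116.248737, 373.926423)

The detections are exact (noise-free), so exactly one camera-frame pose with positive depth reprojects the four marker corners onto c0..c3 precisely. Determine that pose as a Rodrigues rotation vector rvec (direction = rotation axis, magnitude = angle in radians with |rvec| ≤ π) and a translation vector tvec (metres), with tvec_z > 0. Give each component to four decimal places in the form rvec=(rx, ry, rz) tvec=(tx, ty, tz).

Intrinsics K: fx=410.7, fy=615.6, cx=311.2, cy=240.6
Marker side s = 0.15 m; corners in marker frame (Z=0):
  M0 = (-0.0750, +0.0750, 0)
  M1 = (+0.0750, +0.0750, 0)
  M2 = (+0.0750, -0.0750, 0)
  M3 = (-0.0750, -0.0750, 0)
Detected image corners:
  c0 = (134.050139, 433.592690) px
  c1 = (187.339796, 397.759585) px
  c2 = (174.383562, 338.815430) px
  c3 = (116.248737, 373.926423) px
Planar DLT: solve 8×8 A·h = b for H (H[2,2]=1):
  H  [+427.03649 +175.27711 +154.04884]
  H  [-94.77499 +579.97220 +386.59885]
  H  [+0.36731 +0.47839 +1.00000]
B = K⁻¹H; ‖b₁‖=0.896239, ‖b₂‖=0.896239; λ = 2/(‖b₁‖+‖b₂‖) = 1.115774, sign → tz>0 ⇒ λ=+1.115774
r₁ = λ·B[:,0] = (+0.84961,-0.33196,+0.40984); r₂ = λ·B[:,1] = (+0.07173,+0.84258,+0.53378)
r₃ = r₁×r₂ = (-0.52251,-0.42410,+0.73967); SVD([r₁ r₂ r₃]) → R = UVᵀ:
  R  [+0.84961 +0.07173 -0.52251]
  R  [-0.33196 +0.84258 -0.42410]
  R  [+0.40984 +0.53378 +0.73967]
t = (-0.42694, +0.26462, +1.11577) m
tr R = 2.431858; θ = arccos((tr R − 1)/2) = 0.772842 rad = 44.281°
axis k = ((R−Rᵀ)₃₂, (R−Rᵀ)₁₃, (R−Rᵀ)₂₁) / (2 sinθ) = (+0.685992, -0.667709, -0.289102)
rvec = θ·k = (+0.530163, -0.516034, -0.223431)

rvec=(0.5302, -0.5160, -0.2234) tvec=(-0.4269, 0.2646, 1.1158)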